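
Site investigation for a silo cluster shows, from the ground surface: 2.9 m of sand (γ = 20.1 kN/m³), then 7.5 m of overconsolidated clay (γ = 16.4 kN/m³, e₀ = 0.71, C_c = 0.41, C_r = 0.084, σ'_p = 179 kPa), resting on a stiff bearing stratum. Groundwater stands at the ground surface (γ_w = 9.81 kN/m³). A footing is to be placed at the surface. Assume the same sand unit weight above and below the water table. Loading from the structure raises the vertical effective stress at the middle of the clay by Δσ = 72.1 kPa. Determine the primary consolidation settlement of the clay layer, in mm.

S_c ≈ 135 mm

Mid-depth of clay below the ground surface: z = 2.9 + 7.5/2 = 6.65 m.
Total vertical stress at mid-clay: σ_v = 20.1×2.9 + 16.4×3.75 = 119.79 kPa.
Pore pressure: u = 9.81×(6.65 − 0) = 65.237 kPa.
Initial effective stress: σ'_0 = σ_v − u = 119.79 − 65.237 = 54.553 kPa.
Final effective stress: σ'_f = 54.553 + 72.1 = 126.65 kPa.
σ'_f = 126.65 ≤ σ'_p = 179 kPa, so the clay remains overconsolidated and only the recompression index applies:
S_c = C_r·H/(1+e₀)·log₁₀(σ'_f/σ'_0) = 0.084×7.5/1.71×log₁₀(126.65/54.553)
    = 0.36842 × 0.36579 = 0.1348 m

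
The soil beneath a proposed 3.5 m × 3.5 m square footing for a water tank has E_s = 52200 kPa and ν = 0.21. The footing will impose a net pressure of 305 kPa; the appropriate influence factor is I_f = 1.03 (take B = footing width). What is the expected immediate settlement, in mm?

Immediate (elastic) settlement: S_e = q·B·(1−ν²)/E_s · I_f.
S_e = 305 × 3.5 × (1 − 0.21²) / 52200 × 1.03
    = 305 × 3.5 × 0.9559 / 52200 × 1.03
    = 0.02013 m = 20.13 mm

S_e ≈ 20.1 mm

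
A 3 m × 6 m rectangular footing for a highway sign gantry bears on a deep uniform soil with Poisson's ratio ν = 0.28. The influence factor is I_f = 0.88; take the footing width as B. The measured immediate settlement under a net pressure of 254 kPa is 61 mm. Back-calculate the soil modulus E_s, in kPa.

S_e = q·B·(1−ν²)/E_s · I_f  ⇒  E_s = q·B·(1−ν²)·I_f / S_e.
E_s = 254 × 3 × 0.9216 × 0.88 / 0.061 = 10130 kPa

E_s ≈ 10100 kPa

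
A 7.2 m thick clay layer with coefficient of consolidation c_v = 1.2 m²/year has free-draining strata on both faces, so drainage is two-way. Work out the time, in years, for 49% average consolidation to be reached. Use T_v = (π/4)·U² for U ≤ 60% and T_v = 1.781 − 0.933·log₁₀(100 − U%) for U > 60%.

Drainage path length: H_d = H/2 = 3.6 m (double drainage).
U ≤ 60%: T_v = (π/4)·U² = (π/4)×0.49² = 0.18857.
t = T_v·H_d²/c_v = 0.18857×3.6²/1.2 = 2.037 years.

t ≈ 2.04 years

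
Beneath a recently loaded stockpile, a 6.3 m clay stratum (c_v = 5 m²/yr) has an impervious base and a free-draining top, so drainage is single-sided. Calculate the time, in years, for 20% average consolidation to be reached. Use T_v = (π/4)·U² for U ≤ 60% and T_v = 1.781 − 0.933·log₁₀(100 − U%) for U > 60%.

t ≈ 0.249 years

Drainage path length: H_d = H = 6.3 m (single drainage).
U ≤ 60%: T_v = (π/4)·U² = (π/4)×0.2² = 0.031416.
t = T_v·H_d²/c_v = 0.031416×6.3²/5 = 0.2494 years.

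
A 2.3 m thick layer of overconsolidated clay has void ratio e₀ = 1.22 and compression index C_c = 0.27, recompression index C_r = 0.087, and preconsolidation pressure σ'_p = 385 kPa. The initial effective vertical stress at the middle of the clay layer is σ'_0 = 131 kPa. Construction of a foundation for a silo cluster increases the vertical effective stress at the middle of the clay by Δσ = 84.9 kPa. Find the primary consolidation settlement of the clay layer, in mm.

Final effective stress: σ'_f = 131 + 84.9 = 215.9 kPa.
σ'_f = 215.9 ≤ σ'_p = 385 kPa, so the clay remains overconsolidated and only the recompression index applies:
S_c = C_r·H/(1+e₀)·log₁₀(σ'_f/σ'_0) = 0.087×2.3/2.22×log₁₀(215.9/131)
    = 0.090132 × 0.21698 = 0.01956 m

S_c ≈ 19.6 mm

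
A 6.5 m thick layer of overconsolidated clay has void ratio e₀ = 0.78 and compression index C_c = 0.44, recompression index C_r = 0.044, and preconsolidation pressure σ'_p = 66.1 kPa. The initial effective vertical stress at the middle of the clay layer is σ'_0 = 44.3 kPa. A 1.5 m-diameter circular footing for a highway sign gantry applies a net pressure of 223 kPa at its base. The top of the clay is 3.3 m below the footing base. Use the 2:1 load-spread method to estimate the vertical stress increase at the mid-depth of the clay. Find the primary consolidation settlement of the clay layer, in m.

S_c ≈ 0.0112 m

Mid-depth of clay below the footing base: z = 3.3 + 6.5/2 = 6.55 m.
Stress increase at mid-clay by the 2:1 spreading method:
Δσ ≈ qD²/(D+z)² = 223×1.5²/(1.5+6.55)² = 7.7428 kPa
Final effective stress: σ'_f = 44.3 + 7.7428 = 52.043 kPa.
σ'_f = 52.043 ≤ σ'_p = 66.1 kPa, so the clay remains overconsolidated and only the recompression index applies:
S_c = C_r·H/(1+e₀)·log₁₀(σ'_f/σ'_0) = 0.044×6.5/1.78×log₁₀(52.043/44.3)
    = 0.16067 × 0.069959 = 0.01124 m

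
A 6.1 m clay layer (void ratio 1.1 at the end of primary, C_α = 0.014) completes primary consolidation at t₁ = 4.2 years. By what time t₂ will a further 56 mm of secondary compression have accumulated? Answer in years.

S_s = C_α·H/(1+e_p)·log₁₀(t₂/t₁) ⇒ log₁₀(t₂/t₁) = S_s·(1+e_p)/(C_α·H).
log₁₀(t₂/t₁) = 0.056 × (1+1.1) / (0.014×6.1) = 1.377
t₂ = t₁ × 10^1.377 = 4.2 × 23.83 = 100.1 years

t₂ ≈ 100 years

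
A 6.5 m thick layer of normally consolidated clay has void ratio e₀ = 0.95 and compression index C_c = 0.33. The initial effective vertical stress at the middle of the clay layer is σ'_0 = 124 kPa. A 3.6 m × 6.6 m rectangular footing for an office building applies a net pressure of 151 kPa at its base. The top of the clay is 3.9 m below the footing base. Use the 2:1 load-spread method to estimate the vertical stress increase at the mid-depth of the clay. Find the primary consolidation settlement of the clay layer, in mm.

Mid-depth of clay below the footing base: z = 3.9 + 6.5/2 = 7.15 m.
Stress increase at mid-clay by the 2:1 spreading method:
Δσ = qBL/((B+z)(L+z)) = 151×3.6×6.6/((3.6+7.15)(6.6+7.15)) = 24.272 kPa
Final effective stress: σ'_f = σ'_0 + Δσ = 124 + 24.272 = 148.27 kPa.
Normally consolidated clay, so the full stress increment lies on the virgin compression line:
S_c = C_c·H/(1+e₀)·log₁₀(σ'_f/σ'_0) = 0.33×6.5/(1+0.95)×log₁₀(148.27/124)
    = 1.1 × 0.077632 = 0.0854 m

S_c ≈ 85.4 mm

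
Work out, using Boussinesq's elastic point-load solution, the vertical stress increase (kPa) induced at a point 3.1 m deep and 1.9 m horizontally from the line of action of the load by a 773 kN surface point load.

Δσ_z ≈ 17.3 kPa

Boussinesq vertical stress below a point load on an elastic half-space:
Δσ_z = 3P/(2πz²) · [1 + (r/z)²]^(−5/2)
r/z = 1.9/3.1 = 0.6129; [1+(r/z)²]^(−5/2) = 0.45054.
Δσ_z = 3×773/(2π×3.1²) × 0.45054 = 38.406 × 0.45054 = 17.3 kPa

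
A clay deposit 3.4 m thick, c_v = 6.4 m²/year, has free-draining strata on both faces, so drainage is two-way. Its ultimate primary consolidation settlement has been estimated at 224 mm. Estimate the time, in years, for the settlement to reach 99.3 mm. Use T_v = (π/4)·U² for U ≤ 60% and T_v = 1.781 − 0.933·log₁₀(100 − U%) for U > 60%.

Drainage path length: H_d = H/2 = 1.7 m (double drainage).
U = S(t)/S_ult = 99.3/224 = 0.4433.
U ≤ 60%: T_v = (π/4)·U² = (π/4)×0.4433² = 0.15434.
t = T_v·H_d²/c_v = 0.15434×1.7²/6.4 = 0.06969 years.

t ≈ 0.0697 years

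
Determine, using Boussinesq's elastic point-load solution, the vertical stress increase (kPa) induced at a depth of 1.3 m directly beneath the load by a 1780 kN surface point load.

Boussinesq vertical stress below a point load on an elastic half-space:
Δσ_z = 3P/(2πz²) · [1 + (r/z)²]^(−5/2)
r/z = 0/1.3 = 0; [1+(r/z)²]^(−5/2) = 1.
Δσ_z = 3×1780/(2π×1.3²) × 1 = 502.89 × 1 = 502.9 kPa

Δσ_z ≈ 503 kPa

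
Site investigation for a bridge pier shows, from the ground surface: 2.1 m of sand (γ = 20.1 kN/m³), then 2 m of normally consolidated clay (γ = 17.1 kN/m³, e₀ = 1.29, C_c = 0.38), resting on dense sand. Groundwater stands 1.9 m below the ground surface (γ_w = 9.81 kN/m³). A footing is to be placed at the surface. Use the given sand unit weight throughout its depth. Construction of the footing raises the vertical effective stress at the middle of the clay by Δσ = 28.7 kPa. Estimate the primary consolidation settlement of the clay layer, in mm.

Mid-depth of clay below the ground surface: z = 2.1 + 2/2 = 3.1 m.
Total vertical stress at mid-clay: σ_v = 20.1×2.1 + 17.1×1 = 59.31 kPa.
Pore pressure: u = 9.81×(3.1 − 1.9) = 11.772 kPa.
Initial effective stress: σ'_0 = σ_v − u = 59.31 − 11.772 = 47.538 kPa.
Final effective stress: σ'_f = σ'_0 + Δσ = 47.538 + 28.7 = 76.238 kPa.
Normally consolidated clay, so the full stress increment lies on the virgin compression line:
S_c = C_c·H/(1+e₀)·log₁₀(σ'_f/σ'_0) = 0.38×2/(1+1.29)×log₁₀(76.238/47.538)
    = 0.33188 × 0.20513 = 0.06808 m

S_c ≈ 68.1 mm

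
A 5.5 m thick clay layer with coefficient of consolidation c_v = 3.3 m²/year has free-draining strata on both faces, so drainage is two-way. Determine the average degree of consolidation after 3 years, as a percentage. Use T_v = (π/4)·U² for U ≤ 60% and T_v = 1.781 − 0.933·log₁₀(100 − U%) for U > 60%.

Drainage path length: H_d = H/2 = 2.75 m (double drainage).
T_v = c_v·t/H_d² = 3.3×3/2.75² = 1.3091.
T_v = 1.3091 corresponds to the U > 60% branch:
U = 1 − 10^((1.781 − T_v)/0.933)/100 = 0.968

U ≈ 96.8 %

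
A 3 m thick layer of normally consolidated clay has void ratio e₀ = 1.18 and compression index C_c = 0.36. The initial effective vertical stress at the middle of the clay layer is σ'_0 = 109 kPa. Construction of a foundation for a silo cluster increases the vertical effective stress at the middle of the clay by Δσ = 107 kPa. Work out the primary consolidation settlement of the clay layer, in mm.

S_c ≈ 147 mm

Final effective stress: σ'_f = σ'_0 + Δσ = 109 + 107 = 216 kPa.
Normally consolidated clay, so the full stress increment lies on the virgin compression line:
S_c = C_c·H/(1+e₀)·log₁₀(σ'_f/σ'_0) = 0.36×3/(1+1.18)×log₁₀(216/109)
    = 0.49541 × 0.29703 = 0.1472 m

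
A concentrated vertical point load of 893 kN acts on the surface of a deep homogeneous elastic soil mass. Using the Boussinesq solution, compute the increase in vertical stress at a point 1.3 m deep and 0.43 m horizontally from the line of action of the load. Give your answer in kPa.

Boussinesq vertical stress below a point load on an elastic half-space:
Δσ_z = 3P/(2πz²) · [1 + (r/z)²]^(−5/2)
r/z = 0.43/1.3 = 0.33077; [1+(r/z)²]^(−5/2) = 0.77139.
Δσ_z = 3×893/(2π×1.3²) × 0.77139 = 252.29 × 0.77139 = 194.6 kPa

Δσ_z ≈ 195 kPa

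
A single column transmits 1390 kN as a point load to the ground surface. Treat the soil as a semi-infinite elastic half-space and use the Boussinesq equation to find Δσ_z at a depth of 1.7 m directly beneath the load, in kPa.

Boussinesq vertical stress below a point load on an elastic half-space:
Δσ_z = 3P/(2πz²) · [1 + (r/z)²]^(−5/2)
r/z = 0/1.7 = 0; [1+(r/z)²]^(−5/2) = 1.
Δσ_z = 3×1390/(2π×1.7²) × 1 = 229.65 × 1 = 229.7 kPa

Δσ_z ≈ 230 kPa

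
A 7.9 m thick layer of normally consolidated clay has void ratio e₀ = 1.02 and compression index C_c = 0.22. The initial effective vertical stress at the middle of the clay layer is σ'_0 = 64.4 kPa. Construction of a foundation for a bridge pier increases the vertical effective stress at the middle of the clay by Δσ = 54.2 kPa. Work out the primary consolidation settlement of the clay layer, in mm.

S_c ≈ 228 mm

Final effective stress: σ'_f = σ'_0 + Δσ = 64.4 + 54.2 = 118.6 kPa.
Normally consolidated clay, so the full stress increment lies on the virgin compression line:
S_c = C_c·H/(1+e₀)·log₁₀(σ'_f/σ'_0) = 0.22×7.9/(1+1.02)×log₁₀(118.6/64.4)
    = 0.8604 × 0.2652 = 0.2282 m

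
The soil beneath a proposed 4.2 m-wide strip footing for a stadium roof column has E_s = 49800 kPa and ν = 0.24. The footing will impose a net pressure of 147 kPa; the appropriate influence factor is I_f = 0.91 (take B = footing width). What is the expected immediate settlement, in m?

Immediate (elastic) settlement: S_e = q·B·(1−ν²)/E_s · I_f.
S_e = 147 × 4.2 × (1 − 0.24²) / 49800 × 0.91
    = 147 × 4.2 × 0.9424 / 49800 × 0.91
    = 0.01063 m

S_e ≈ 0.0106 m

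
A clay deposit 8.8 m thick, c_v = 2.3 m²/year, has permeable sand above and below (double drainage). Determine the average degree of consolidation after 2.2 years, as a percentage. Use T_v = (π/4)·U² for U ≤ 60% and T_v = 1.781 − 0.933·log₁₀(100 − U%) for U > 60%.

U ≈ 57.7 %

Drainage path length: H_d = H/2 = 4.4 m (double drainage).
T_v = c_v·t/H_d² = 2.3×2.2/4.4² = 0.26136.
T_v = 0.26136 corresponds to the U ≤ 60% branch:
U = √(4T_v/π) = 0.5769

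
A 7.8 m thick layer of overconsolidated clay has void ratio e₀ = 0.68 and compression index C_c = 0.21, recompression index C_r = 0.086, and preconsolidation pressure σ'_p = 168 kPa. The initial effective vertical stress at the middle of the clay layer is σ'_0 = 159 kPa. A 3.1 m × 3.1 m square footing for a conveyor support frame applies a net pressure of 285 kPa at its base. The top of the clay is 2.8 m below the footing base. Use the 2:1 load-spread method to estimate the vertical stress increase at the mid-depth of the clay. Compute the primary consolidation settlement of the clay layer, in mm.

Mid-depth of clay below the footing base: z = 2.8 + 7.8/2 = 6.7 m.
Stress increase at mid-clay by the 2:1 spreading method:
Δσ = qBL/((B+z)(L+z)) = 285×3.1×3.1/((3.1+6.7)(3.1+6.7)) = 28.518 kPa
Final effective stress: σ'_f = 159 + 28.518 = 187.52 kPa.
σ'_f = 187.52 > σ'_p = 168 kPa, so the stress path crosses the preconsolidation pressure — recompression up to σ'_p, then virgin compression beyond:
S_c = H/(1+e₀)·[C_r·log₁₀(σ'_p/σ'_0) + C_c·log₁₀(σ'_f/σ'_p)]
    = 7.8/1.68 × [0.086×log₁₀(168/159) + 0.21×log₁₀(187.52/168)]
    = 4.6429 × [0.0020564 + 0.010025] = 0.05609 m

S_c ≈ 56.1 mm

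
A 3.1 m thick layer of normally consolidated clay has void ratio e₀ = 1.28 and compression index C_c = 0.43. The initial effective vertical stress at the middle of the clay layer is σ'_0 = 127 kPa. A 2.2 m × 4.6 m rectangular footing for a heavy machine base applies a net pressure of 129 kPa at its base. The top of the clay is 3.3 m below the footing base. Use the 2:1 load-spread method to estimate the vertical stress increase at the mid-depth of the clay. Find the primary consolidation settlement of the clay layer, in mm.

Mid-depth of clay below the footing base: z = 3.3 + 3.1/2 = 4.85 m.
Stress increase at mid-clay by the 2:1 spreading method:
Δσ = qBL/((B+z)(L+z)) = 129×2.2×4.6/((2.2+4.85)(4.6+4.85)) = 19.595 kPa
Final effective stress: σ'_f = σ'_0 + Δσ = 127 + 19.595 = 146.59 kPa.
Normally consolidated clay, so the full stress increment lies on the virgin compression line:
S_c = C_c·H/(1+e₀)·log₁₀(σ'_f/σ'_0) = 0.43×3.1/(1+1.28)×log₁₀(146.59/127)
    = 0.58465 × 0.062301 = 0.03642 m

S_c ≈ 36.4 mm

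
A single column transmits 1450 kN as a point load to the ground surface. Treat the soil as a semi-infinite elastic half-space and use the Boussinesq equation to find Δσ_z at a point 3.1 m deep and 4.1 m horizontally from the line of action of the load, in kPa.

Boussinesq vertical stress below a point load on an elastic half-space:
Δσ_z = 3P/(2πz²) · [1 + (r/z)²]^(−5/2)
r/z = 4.1/3.1 = 1.3226; [1+(r/z)²]^(−5/2) = 0.079795.
Δσ_z = 3×1450/(2π×3.1²) × 0.079795 = 72.042 × 0.079795 = 5.749 kPa

Δσ_z ≈ 5.75 kPa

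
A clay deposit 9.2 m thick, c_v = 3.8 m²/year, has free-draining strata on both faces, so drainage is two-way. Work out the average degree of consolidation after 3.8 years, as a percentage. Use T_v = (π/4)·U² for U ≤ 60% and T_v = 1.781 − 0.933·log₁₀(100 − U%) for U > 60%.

U ≈ 85 %

Drainage path length: H_d = H/2 = 4.6 m (double drainage).
T_v = c_v·t/H_d² = 3.8×3.8/4.6² = 0.68242.
T_v = 0.68242 corresponds to the U > 60% branch:
U = 1 − 10^((1.781 − T_v)/0.933)/100 = 0.8495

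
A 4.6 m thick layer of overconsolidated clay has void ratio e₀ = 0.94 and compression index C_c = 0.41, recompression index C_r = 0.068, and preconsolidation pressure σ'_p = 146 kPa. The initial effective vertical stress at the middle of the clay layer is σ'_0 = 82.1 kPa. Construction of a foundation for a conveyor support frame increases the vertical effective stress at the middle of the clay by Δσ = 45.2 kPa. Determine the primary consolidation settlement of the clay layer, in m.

Final effective stress: σ'_f = 82.1 + 45.2 = 127.3 kPa.
σ'_f = 127.3 ≤ σ'_p = 146 kPa, so the clay remains overconsolidated and only the recompression index applies:
S_c = C_r·H/(1+e₀)·log₁₀(σ'_f/σ'_0) = 0.068×4.6/1.94×log₁₀(127.3/82.1)
    = 0.16123 × 0.19049 = 0.03071 m

S_c ≈ 0.0307 m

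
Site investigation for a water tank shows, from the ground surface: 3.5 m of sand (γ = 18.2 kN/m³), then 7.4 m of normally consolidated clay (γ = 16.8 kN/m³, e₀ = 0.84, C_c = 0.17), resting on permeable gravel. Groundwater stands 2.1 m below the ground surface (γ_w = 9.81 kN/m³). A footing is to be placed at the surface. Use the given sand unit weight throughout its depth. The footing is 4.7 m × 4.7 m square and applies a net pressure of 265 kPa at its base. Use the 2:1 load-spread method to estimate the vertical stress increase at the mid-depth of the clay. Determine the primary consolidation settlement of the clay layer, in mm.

Mid-depth of clay below the ground surface: z = 3.5 + 7.4/2 = 7.2 m.
Total vertical stress at mid-clay: σ_v = 18.2×3.5 + 16.8×3.7 = 125.86 kPa.
Pore pressure: u = 9.81×(7.2 − 2.1) = 50.031 kPa.
Initial effective stress: σ'_0 = σ_v − u = 125.86 − 50.031 = 75.829 kPa.
Stress increase at mid-clay by the 2:1 spreading method:
Δσ = qBL/((B+z)(L+z)) = 265×4.7×4.7/((4.7+7.2)(4.7+7.2)) = 41.338 kPa
Final effective stress: σ'_f = σ'_0 + Δσ = 75.829 + 41.338 = 117.17 kPa.
Normally consolidated clay, so the full stress increment lies on the virgin compression line:
S_c = C_c·H/(1+e₀)·log₁₀(σ'_f/σ'_0) = 0.17×7.4/(1+0.84)×log₁₀(117.17/75.829)
    = 0.6837 × 0.18898 = 0.1292 m

S_c ≈ 129 mm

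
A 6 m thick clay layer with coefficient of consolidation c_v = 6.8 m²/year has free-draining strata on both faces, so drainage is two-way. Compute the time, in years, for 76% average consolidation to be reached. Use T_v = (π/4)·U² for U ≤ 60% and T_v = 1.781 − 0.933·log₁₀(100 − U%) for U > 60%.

t ≈ 0.653 years

Drainage path length: H_d = H/2 = 3 m (double drainage).
U > 60%: T_v = 1.781 − 0.933·log₁₀(100 − 76) = 0.49326.
t = T_v·H_d²/c_v = 0.49326×3²/6.8 = 0.6528 years.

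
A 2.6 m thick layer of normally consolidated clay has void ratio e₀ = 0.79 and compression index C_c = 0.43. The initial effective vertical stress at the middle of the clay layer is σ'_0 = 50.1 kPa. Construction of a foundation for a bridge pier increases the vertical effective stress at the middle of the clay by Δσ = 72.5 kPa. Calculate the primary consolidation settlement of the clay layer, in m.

Final effective stress: σ'_f = σ'_0 + Δσ = 50.1 + 72.5 = 122.6 kPa.
Normally consolidated clay, so the full stress increment lies on the virgin compression line:
S_c = C_c·H/(1+e₀)·log₁₀(σ'_f/σ'_0) = 0.43×2.6/(1+0.79)×log₁₀(122.6/50.1)
    = 0.62458 × 0.38865 = 0.2427 m

S_c ≈ 0.243 m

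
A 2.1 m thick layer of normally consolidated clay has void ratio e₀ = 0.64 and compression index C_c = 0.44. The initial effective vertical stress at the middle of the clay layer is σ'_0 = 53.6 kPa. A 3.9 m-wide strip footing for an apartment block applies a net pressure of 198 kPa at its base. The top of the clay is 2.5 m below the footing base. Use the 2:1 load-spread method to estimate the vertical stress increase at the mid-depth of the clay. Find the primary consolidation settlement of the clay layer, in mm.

Mid-depth of clay below the footing base: z = 2.5 + 2.1/2 = 3.55 m.
Stress increase at mid-clay by the 2:1 spreading method:
Δσ = qB/(B+z) = 198×3.9/(3.9+3.55) = 103.65 kPa
Final effective stress: σ'_f = σ'_0 + Δσ = 53.6 + 103.65 = 157.25 kPa.
Normally consolidated clay, so the full stress increment lies on the virgin compression line:
S_c = C_c·H/(1+e₀)·log₁₀(σ'_f/σ'_0) = 0.44×2.1/(1+0.64)×log₁₀(157.25/53.6)
    = 0.56341 × 0.46743 = 0.2634 m

S_c ≈ 263 mm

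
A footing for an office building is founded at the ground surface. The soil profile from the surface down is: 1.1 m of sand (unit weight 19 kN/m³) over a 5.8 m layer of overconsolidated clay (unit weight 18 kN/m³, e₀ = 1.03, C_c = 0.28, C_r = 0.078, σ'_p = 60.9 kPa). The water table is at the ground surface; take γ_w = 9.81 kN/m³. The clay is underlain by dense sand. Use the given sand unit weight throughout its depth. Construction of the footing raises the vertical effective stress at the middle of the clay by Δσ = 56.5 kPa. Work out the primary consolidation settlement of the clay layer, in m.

S_c ≈ 0.194 m

Mid-depth of clay below the ground surface: z = 1.1 + 5.8/2 = 4 m.
Total vertical stress at mid-clay: σ_v = 19×1.1 + 18×2.9 = 73.1 kPa.
Pore pressure: u = 9.81×(4 − 0) = 39.24 kPa.
Initial effective stress: σ'_0 = σ_v − u = 73.1 − 39.24 = 33.86 kPa.
Final effective stress: σ'_f = 33.86 + 56.5 = 90.36 kPa.
σ'_f = 90.36 > σ'_p = 60.9 kPa, so the stress path crosses the preconsolidation pressure — recompression up to σ'_p, then virgin compression beyond:
S_c = H/(1+e₀)·[C_r·log₁₀(σ'_p/σ'_0) + C_c·log₁₀(σ'_f/σ'_p)]
    = 5.8/2.03 × [0.078×log₁₀(60.9/33.86) + 0.28×log₁₀(90.36/60.9)]
    = 2.8571 × [0.019885 + 0.047981] = 0.1939 m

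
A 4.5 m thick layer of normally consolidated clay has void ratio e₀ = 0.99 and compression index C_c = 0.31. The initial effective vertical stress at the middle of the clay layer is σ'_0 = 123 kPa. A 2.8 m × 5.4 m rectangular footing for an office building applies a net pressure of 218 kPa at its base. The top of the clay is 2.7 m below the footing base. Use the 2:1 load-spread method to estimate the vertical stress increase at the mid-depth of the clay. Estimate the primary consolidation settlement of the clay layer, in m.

Mid-depth of clay below the footing base: z = 2.7 + 4.5/2 = 4.95 m.
Stress increase at mid-clay by the 2:1 spreading method:
Δσ = qBL/((B+z)(L+z)) = 218×2.8×5.4/((2.8+4.95)(5.4+4.95)) = 41.093 kPa
Final effective stress: σ'_f = σ'_0 + Δσ = 123 + 41.093 = 164.09 kPa.
Normally consolidated clay, so the full stress increment lies on the virgin compression line:
S_c = C_c·H/(1+e₀)·log₁₀(σ'_f/σ'_0) = 0.31×4.5/(1+0.99)×log₁₀(164.09/123)
    = 0.70101 × 0.12518 = 0.08775 m

S_c ≈ 0.0878 m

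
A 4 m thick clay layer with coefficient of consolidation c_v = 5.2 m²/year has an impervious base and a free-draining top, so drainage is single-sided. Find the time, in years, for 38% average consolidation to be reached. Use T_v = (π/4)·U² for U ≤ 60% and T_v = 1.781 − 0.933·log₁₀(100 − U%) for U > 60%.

Drainage path length: H_d = H = 4 m (single drainage).
U ≤ 60%: T_v = (π/4)·U² = (π/4)×0.38² = 0.11341.
t = T_v·H_d²/c_v = 0.11341×4²/5.2 = 0.349 years.

t ≈ 0.349 years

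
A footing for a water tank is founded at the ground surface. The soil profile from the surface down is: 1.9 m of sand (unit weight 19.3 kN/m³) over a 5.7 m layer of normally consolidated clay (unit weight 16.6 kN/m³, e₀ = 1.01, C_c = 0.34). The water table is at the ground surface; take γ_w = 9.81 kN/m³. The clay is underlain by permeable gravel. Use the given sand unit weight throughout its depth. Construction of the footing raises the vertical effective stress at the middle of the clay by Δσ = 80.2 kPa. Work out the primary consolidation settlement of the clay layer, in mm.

S_c ≈ 480 mm

Mid-depth of clay below the ground surface: z = 1.9 + 5.7/2 = 4.75 m.
Total vertical stress at mid-clay: σ_v = 19.3×1.9 + 16.6×2.85 = 83.98 kPa.
Pore pressure: u = 9.81×(4.75 − 0) = 46.598 kPa.
Initial effective stress: σ'_0 = σ_v − u = 83.98 − 46.598 = 37.382 kPa.
Final effective stress: σ'_f = σ'_0 + Δσ = 37.382 + 80.2 = 117.58 kPa.
Normally consolidated clay, so the full stress increment lies on the virgin compression line:
S_c = C_c·H/(1+e₀)·log₁₀(σ'_f/σ'_0) = 0.34×5.7/(1+1.01)×log₁₀(117.58/37.382)
    = 0.96418 × 0.49767 = 0.4798 m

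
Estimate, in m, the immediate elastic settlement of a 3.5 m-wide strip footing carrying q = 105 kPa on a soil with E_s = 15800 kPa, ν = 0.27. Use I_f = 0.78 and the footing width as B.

S_e ≈ 0.0168 m

Immediate (elastic) settlement: S_e = q·B·(1−ν²)/E_s · I_f.
S_e = 105 × 3.5 × (1 − 0.27²) / 15800 × 0.78
    = 105 × 3.5 × 0.9271 / 15800 × 0.78
    = 0.01682 m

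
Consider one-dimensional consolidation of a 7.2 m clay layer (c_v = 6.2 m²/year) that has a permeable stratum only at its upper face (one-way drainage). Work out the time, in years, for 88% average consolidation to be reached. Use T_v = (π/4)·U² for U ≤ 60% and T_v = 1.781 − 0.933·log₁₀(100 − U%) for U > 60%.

Drainage path length: H_d = H = 7.2 m (single drainage).
U > 60%: T_v = 1.781 − 0.933·log₁₀(100 − 88) = 0.77412.
t = T_v·H_d²/c_v = 0.77412×7.2²/6.2 = 6.473 years.

t ≈ 6.47 years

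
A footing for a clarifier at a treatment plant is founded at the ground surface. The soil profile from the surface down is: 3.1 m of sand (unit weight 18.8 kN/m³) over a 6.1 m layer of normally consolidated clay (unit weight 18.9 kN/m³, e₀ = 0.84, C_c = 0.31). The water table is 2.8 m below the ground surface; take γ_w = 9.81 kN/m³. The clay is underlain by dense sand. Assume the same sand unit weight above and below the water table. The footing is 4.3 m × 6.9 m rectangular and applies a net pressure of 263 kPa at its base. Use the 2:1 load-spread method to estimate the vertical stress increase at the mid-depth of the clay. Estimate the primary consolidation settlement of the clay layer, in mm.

Mid-depth of clay below the ground surface: z = 3.1 + 6.1/2 = 6.15 m.
Total vertical stress at mid-clay: σ_v = 18.8×3.1 + 18.9×3.05 = 115.92 kPa.
Pore pressure: u = 9.81×(6.15 − 2.8) = 32.864 kPa.
Initial effective stress: σ'_0 = σ_v − u = 115.92 − 32.864 = 83.056 kPa.
Stress increase at mid-clay by the 2:1 spreading method:
Δσ = qBL/((B+z)(L+z)) = 263×4.3×6.9/((4.3+6.15)(6.9+6.15)) = 57.22 kPa
Final effective stress: σ'_f = σ'_0 + Δσ = 83.056 + 57.22 = 140.28 kPa.
Normally consolidated clay, so the full stress increment lies on the virgin compression line:
S_c = C_c·H/(1+e₀)·log₁₀(σ'_f/σ'_0) = 0.31×6.1/(1+0.84)×log₁₀(140.28/83.056)
    = 1.0277 × 0.22762 = 0.2339 m

S_c ≈ 234 mm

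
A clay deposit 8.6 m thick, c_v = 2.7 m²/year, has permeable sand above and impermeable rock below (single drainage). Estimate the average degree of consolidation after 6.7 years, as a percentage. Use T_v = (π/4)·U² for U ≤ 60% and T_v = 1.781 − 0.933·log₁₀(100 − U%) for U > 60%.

U ≈ 55.8 %

Drainage path length: H_d = H = 8.6 m (single drainage).
T_v = c_v·t/H_d² = 2.7×6.7/8.6² = 0.24459.
T_v = 0.24459 corresponds to the U ≤ 60% branch:
U = √(4T_v/π) = 0.5581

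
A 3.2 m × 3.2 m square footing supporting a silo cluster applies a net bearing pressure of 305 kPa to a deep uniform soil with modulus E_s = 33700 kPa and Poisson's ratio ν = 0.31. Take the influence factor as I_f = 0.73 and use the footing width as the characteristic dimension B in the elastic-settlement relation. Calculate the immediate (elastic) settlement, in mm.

S_e ≈ 19.1 mm

Immediate (elastic) settlement: S_e = q·B·(1−ν²)/E_s · I_f.
S_e = 305 × 3.2 × (1 − 0.31²) / 33700 × 0.73
    = 305 × 3.2 × 0.9039 / 33700 × 0.73
    = 0.01911 m = 19.11 mm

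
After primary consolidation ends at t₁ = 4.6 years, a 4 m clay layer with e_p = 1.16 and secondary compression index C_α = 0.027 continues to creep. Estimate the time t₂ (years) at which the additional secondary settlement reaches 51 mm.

t₂ ≈ 48.2 years

S_s = C_α·H/(1+e_p)·log₁₀(t₂/t₁) ⇒ log₁₀(t₂/t₁) = S_s·(1+e_p)/(C_α·H).
log₁₀(t₂/t₁) = 0.051 × (1+1.16) / (0.027×4) = 1.02
t₂ = t₁ × 10^1.02 = 4.6 × 10.47 = 48.17 years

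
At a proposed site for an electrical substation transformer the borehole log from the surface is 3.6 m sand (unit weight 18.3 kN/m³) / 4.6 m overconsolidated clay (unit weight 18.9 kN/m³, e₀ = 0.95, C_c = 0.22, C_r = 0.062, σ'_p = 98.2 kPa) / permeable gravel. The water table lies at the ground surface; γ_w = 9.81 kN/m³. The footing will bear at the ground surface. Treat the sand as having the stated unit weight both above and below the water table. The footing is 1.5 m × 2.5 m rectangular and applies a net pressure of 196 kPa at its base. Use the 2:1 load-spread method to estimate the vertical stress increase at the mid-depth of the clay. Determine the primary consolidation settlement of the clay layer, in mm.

Mid-depth of clay below the ground surface: z = 3.6 + 4.6/2 = 5.9 m.
Total vertical stress at mid-clay: σ_v = 18.3×3.6 + 18.9×2.3 = 109.35 kPa.
Pore pressure: u = 9.81×(5.9 − 0) = 57.879 kPa.
Initial effective stress: σ'_0 = σ_v − u = 109.35 − 57.879 = 51.471 kPa.
Stress increase at mid-clay by the 2:1 spreading method:
Δσ = qBL/((B+z)(L+z)) = 196×1.5×2.5/((1.5+5.9)(2.5+5.9)) = 11.824 kPa
Final effective stress: σ'_f = 51.471 + 11.824 = 63.295 kPa.
σ'_f = 63.295 ≤ σ'_p = 98.2 kPa, so the clay remains overconsolidated and only the recompression index applies:
S_c = C_r·H/(1+e₀)·log₁₀(σ'_f/σ'_0) = 0.062×4.6/1.95×log₁₀(63.295/51.471)
    = 0.14626 × 0.089807 = 0.01313 m

S_c ≈ 13.1 mm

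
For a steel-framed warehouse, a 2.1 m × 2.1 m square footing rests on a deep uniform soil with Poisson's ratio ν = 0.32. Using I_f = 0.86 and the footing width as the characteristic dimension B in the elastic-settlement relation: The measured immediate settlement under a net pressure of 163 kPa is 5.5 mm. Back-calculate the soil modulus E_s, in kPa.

E_s ≈ 48000 kPa

S_e = q·B·(1−ν²)/E_s · I_f  ⇒  E_s = q·B·(1−ν²)·I_f / S_e.
E_s = 163 × 2.1 × 0.8976 × 0.86 / 0.0055 = 48040 kPa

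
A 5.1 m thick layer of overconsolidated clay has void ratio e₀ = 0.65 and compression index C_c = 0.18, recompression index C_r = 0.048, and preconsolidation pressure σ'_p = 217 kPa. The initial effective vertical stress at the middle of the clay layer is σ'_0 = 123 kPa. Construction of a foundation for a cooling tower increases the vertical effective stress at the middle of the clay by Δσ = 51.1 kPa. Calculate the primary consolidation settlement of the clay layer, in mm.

S_c ≈ 22.4 mm

Final effective stress: σ'_f = 123 + 51.1 = 174.1 kPa.
σ'_f = 174.1 ≤ σ'_p = 217 kPa, so the clay remains overconsolidated and only the recompression index applies:
S_c = C_r·H/(1+e₀)·log₁₀(σ'_f/σ'_0) = 0.048×5.1/1.65×log₁₀(174.1/123)
    = 0.14836 × 0.15089 = 0.02239 m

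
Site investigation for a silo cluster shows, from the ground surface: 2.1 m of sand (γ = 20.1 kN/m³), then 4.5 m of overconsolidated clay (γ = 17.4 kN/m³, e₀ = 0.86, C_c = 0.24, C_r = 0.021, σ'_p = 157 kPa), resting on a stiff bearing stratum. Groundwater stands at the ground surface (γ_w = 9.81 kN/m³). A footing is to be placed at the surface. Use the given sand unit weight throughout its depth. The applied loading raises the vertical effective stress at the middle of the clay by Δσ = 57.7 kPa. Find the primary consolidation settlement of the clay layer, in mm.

S_c ≈ 20.1 mm

Mid-depth of clay below the ground surface: z = 2.1 + 4.5/2 = 4.35 m.
Total vertical stress at mid-clay: σ_v = 20.1×2.1 + 17.4×2.25 = 81.36 kPa.
Pore pressure: u = 9.81×(4.35 − 0) = 42.673 kPa.
Initial effective stress: σ'_0 = σ_v − u = 81.36 − 42.673 = 38.687 kPa.
Final effective stress: σ'_f = 38.687 + 57.7 = 96.387 kPa.
σ'_f = 96.387 ≤ σ'_p = 157 kPa, so the clay remains overconsolidated and only the recompression index applies:
S_c = C_r·H/(1+e₀)·log₁₀(σ'_f/σ'_0) = 0.021×4.5/1.86×log₁₀(96.387/38.687)
    = 0.050807 × 0.39645 = 0.02014 m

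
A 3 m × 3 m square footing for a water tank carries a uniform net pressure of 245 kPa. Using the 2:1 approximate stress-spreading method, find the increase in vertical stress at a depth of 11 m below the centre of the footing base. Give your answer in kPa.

Δσ_z ≈ 11.2 kPa

By the 2:1 method the load spreads at 1 horizontal : 2 vertical, so at depth z the loaded area has grown by z in each plan dimension:
Δσ = qBL/((B+z)(L+z)) = 245×3×3/((3+11)(3+11)) = 11.25 kPa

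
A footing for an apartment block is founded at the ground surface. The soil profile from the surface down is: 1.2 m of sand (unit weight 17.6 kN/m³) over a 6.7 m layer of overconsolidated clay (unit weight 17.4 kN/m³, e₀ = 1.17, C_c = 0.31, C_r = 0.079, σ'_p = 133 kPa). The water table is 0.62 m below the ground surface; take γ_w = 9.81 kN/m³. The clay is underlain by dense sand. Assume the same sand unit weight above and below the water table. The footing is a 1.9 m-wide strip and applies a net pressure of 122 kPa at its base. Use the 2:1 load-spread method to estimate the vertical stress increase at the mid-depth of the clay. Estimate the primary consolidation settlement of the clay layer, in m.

Mid-depth of clay below the ground surface: z = 1.2 + 6.7/2 = 4.55 m.
Total vertical stress at mid-clay: σ_v = 17.6×1.2 + 17.4×3.35 = 79.41 kPa.
Pore pressure: u = 9.81×(4.55 − 0.62) = 38.553 kPa.
Initial effective stress: σ'_0 = σ_v − u = 79.41 − 38.553 = 40.857 kPa.
Stress increase at mid-clay by the 2:1 spreading method:
Δσ = qB/(B+z) = 122×1.9/(1.9+4.55) = 35.938 kPa
Final effective stress: σ'_f = 40.857 + 35.938 = 76.795 kPa.
σ'_f = 76.795 ≤ σ'_p = 133 kPa, so the clay remains overconsolidated and only the recompression index applies:
S_c = C_r·H/(1+e₀)·log₁₀(σ'_f/σ'_0) = 0.079×6.7/2.17×log₁₀(76.795/40.857)
    = 0.24392 × 0.27407 = 0.06685 m

S_c ≈ 0.0669 m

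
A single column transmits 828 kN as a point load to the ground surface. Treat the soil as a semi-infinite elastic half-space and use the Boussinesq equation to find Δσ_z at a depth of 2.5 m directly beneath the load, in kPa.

Boussinesq vertical stress below a point load on an elastic half-space:
Δσ_z = 3P/(2πz²) · [1 + (r/z)²]^(−5/2)
r/z = 0/2.5 = 0; [1+(r/z)²]^(−5/2) = 1.
Δσ_z = 3×828/(2π×2.5²) × 1 = 63.255 × 1 = 63.26 kPa

Δσ_z ≈ 63.3 kPa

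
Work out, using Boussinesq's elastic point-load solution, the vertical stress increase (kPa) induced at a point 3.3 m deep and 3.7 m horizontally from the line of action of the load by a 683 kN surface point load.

Δσ_z ≈ 3.91 kPa

Boussinesq vertical stress below a point load on an elastic half-space:
Δσ_z = 3P/(2πz²) · [1 + (r/z)²]^(−5/2)
r/z = 3.7/3.3 = 1.1212; [1+(r/z)²]^(−5/2) = 0.13065.
Δσ_z = 3×683/(2π×3.3²) × 0.13065 = 29.946 × 0.13065 = 3.912 kPa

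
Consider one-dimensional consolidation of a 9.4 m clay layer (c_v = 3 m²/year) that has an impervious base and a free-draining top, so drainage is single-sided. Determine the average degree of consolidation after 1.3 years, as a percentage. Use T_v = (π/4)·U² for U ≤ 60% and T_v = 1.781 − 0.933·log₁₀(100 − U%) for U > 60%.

Drainage path length: H_d = H = 9.4 m (single drainage).
T_v = c_v·t/H_d² = 3×1.3/9.4² = 0.044138.
T_v = 0.044138 corresponds to the U ≤ 60% branch:
U = √(4T_v/π) = 0.2371

U ≈ 23.7 %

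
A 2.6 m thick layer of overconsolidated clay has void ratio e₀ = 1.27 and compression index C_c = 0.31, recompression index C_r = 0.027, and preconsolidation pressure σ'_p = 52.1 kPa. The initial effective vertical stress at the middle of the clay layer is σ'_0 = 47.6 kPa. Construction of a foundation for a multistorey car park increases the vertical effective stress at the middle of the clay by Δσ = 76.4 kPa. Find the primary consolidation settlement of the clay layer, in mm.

Final effective stress: σ'_f = 47.6 + 76.4 = 124 kPa.
σ'_f = 124 > σ'_p = 52.1 kPa, so the stress path crosses the preconsolidation pressure — recompression up to σ'_p, then virgin compression beyond:
S_c = H/(1+e₀)·[C_r·log₁₀(σ'_p/σ'_0) + C_c·log₁₀(σ'_f/σ'_p)]
    = 2.6/2.27 × [0.027×log₁₀(52.1/47.6) + 0.31×log₁₀(124/52.1)]
    = 1.1454 × [0.0010592 + 0.11674] = 0.1349 m

S_c ≈ 135 mm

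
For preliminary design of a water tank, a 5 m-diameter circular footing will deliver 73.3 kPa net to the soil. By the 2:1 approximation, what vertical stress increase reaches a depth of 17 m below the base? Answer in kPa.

Δσ_z ≈ 3.79 kPa

By the 2:1 method the load spreads at 1 horizontal : 2 vertical, so at depth z the loaded area has grown by z in each plan dimension:
Δσ ≈ qD²/(D+z)² = 73.3×5²/(5+17)² = 3.7862 kPa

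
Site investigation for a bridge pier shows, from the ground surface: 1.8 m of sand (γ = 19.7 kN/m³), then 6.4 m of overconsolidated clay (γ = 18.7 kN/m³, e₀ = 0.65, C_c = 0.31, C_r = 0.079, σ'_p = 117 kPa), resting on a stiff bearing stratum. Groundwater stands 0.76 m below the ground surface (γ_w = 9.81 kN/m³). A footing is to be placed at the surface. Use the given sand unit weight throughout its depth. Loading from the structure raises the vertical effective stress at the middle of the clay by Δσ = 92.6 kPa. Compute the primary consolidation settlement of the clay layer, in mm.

S_c ≈ 220 mm

Mid-depth of clay below the ground surface: z = 1.8 + 6.4/2 = 5 m.
Total vertical stress at mid-clay: σ_v = 19.7×1.8 + 18.7×3.2 = 95.3 kPa.
Pore pressure: u = 9.81×(5 − 0.76) = 41.594 kPa.
Initial effective stress: σ'_0 = σ_v − u = 95.3 − 41.594 = 53.706 kPa.
Final effective stress: σ'_f = 53.706 + 92.6 = 146.31 kPa.
σ'_f = 146.31 > σ'_p = 117 kPa, so the stress path crosses the preconsolidation pressure — recompression up to σ'_p, then virgin compression beyond:
S_c = H/(1+e₀)·[C_r·log₁₀(σ'_p/σ'_0) + C_c·log₁₀(σ'_f/σ'_p)]
    = 6.4/1.65 × [0.079×log₁₀(117/53.706) + 0.31×log₁₀(146.31/117)]
    = 3.8788 × [0.026715 + 0.030097] = 0.2204 m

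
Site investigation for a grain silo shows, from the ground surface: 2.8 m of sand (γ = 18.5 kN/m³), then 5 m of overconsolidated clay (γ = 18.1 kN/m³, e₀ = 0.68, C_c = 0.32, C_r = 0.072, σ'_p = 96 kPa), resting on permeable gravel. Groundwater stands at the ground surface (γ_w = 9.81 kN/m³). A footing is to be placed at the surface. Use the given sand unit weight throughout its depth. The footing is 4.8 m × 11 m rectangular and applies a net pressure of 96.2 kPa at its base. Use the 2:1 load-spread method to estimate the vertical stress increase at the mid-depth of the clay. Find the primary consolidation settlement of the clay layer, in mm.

S_c ≈ 48.5 mm

Mid-depth of clay below the ground surface: z = 2.8 + 5/2 = 5.3 m.
Total vertical stress at mid-clay: σ_v = 18.5×2.8 + 18.1×2.5 = 97.05 kPa.
Pore pressure: u = 9.81×(5.3 − 0) = 51.993 kPa.
Initial effective stress: σ'_0 = σ_v − u = 97.05 − 51.993 = 45.057 kPa.
Stress increase at mid-clay by the 2:1 spreading method:
Δσ = qBL/((B+z)(L+z)) = 96.2×4.8×11/((4.8+5.3)(11+5.3)) = 30.853 kPa
Final effective stress: σ'_f = 45.057 + 30.853 = 75.91 kPa.
σ'_f = 75.91 ≤ σ'_p = 96 kPa, so the clay remains overconsolidated and only the recompression index applies:
S_c = C_r·H/(1+e₀)·log₁₀(σ'_f/σ'_0) = 0.072×5/1.68×log₁₀(75.91/45.057)
    = 0.21429 × 0.22654 = 0.04854 m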